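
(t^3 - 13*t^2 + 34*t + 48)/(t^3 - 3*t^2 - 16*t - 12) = (t - 8)/(t + 2)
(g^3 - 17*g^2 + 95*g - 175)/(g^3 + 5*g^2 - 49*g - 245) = (g^2 - 10*g + 25)/(g^2 + 12*g + 35)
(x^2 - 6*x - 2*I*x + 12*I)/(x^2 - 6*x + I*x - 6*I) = (x - 2*I)/(x + I)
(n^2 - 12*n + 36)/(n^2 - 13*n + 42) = (n - 6)/(n - 7)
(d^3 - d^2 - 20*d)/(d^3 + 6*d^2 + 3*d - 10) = d*(d^2 - d - 20)/(d^3 + 6*d^2 + 3*d - 10)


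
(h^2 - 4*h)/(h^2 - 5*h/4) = 4*(h - 4)/(4*h - 5)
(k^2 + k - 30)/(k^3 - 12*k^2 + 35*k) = (k + 6)/(k*(k - 7))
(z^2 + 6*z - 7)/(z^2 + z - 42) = (z - 1)/(z - 6)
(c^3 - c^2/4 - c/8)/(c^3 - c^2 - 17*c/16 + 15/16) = 2*c*(8*c^2 - 2*c - 1)/(16*c^3 - 16*c^2 - 17*c + 15)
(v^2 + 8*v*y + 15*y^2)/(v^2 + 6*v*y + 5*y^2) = (v + 3*y)/(v + y)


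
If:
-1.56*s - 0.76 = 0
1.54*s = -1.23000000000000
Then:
No Solution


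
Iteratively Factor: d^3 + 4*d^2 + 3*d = (d)*(d^2 + 4*d + 3) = d*(d + 3)*(d + 1)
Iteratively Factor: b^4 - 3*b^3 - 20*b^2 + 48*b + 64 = (b - 4)*(b^3 + b^2 - 16*b - 16) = (b - 4)*(b + 1)*(b^2 - 16) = (b - 4)^2*(b + 1)*(b + 4)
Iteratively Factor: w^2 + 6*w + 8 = (w + 4)*(w + 2)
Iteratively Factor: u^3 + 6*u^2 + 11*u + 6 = (u + 1)*(u^2 + 5*u + 6) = (u + 1)*(u + 2)*(u + 3)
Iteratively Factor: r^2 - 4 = (r - 2)*(r + 2)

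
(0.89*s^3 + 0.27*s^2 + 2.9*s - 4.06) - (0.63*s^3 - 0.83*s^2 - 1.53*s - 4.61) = 0.26*s^3 + 1.1*s^2 + 4.43*s + 0.550000000000001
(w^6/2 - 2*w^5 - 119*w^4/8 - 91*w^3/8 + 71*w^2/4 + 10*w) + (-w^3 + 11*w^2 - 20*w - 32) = w^6/2 - 2*w^5 - 119*w^4/8 - 99*w^3/8 + 115*w^2/4 - 10*w - 32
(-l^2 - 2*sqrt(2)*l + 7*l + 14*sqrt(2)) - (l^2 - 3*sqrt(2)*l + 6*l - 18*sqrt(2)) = -2*l^2 + l + sqrt(2)*l + 32*sqrt(2)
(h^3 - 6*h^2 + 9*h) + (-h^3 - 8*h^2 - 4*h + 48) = -14*h^2 + 5*h + 48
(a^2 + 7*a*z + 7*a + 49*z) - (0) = a^2 + 7*a*z + 7*a + 49*z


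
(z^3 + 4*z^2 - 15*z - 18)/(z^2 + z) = z + 3 - 18/z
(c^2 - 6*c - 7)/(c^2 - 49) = (c + 1)/(c + 7)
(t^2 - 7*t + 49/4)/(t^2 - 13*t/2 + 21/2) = (t - 7/2)/(t - 3)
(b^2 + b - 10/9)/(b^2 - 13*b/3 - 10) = (b - 2/3)/(b - 6)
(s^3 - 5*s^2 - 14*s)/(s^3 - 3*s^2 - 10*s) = (s - 7)/(s - 5)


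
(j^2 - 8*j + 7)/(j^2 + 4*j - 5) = (j - 7)/(j + 5)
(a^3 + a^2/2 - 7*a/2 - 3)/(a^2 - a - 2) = a + 3/2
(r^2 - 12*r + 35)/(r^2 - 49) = (r - 5)/(r + 7)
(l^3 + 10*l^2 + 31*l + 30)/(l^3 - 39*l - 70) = (l + 3)/(l - 7)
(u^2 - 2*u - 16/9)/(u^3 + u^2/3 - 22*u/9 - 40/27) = 3*(3*u - 8)/(9*u^2 - 3*u - 20)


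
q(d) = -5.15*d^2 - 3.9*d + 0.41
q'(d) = -10.3*d - 3.9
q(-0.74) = 0.48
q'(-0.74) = 3.72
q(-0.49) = 1.08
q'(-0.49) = 1.15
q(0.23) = -0.76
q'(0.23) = -6.27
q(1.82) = -23.75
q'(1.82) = -22.65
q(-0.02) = 0.49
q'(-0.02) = -3.69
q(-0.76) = 0.40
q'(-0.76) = 3.93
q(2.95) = -55.91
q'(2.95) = -34.28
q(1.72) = -21.53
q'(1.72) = -21.62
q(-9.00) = -381.64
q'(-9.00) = 88.80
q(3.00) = -57.64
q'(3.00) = -34.80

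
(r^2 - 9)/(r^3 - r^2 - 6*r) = (r + 3)/(r*(r + 2))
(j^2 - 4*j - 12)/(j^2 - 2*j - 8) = (j - 6)/(j - 4)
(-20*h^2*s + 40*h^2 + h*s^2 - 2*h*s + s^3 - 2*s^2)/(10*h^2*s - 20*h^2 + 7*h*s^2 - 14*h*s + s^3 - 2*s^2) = (-4*h + s)/(2*h + s)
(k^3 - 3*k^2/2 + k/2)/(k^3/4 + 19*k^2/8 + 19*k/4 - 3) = 4*k*(k - 1)/(k^2 + 10*k + 24)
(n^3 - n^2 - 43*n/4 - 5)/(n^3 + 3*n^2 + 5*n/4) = (n - 4)/n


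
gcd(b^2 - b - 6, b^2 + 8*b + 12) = b + 2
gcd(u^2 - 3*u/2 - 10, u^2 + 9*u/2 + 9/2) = 1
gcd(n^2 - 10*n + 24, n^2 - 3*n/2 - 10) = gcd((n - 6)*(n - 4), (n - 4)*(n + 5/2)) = n - 4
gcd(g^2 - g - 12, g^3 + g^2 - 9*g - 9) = g + 3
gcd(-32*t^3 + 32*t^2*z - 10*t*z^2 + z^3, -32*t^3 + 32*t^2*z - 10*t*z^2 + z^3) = -32*t^3 + 32*t^2*z - 10*t*z^2 + z^3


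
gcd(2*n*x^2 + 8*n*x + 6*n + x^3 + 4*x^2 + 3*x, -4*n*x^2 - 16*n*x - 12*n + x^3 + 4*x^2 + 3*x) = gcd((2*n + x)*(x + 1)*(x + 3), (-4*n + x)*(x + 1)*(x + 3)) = x^2 + 4*x + 3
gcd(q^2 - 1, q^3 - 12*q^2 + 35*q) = 1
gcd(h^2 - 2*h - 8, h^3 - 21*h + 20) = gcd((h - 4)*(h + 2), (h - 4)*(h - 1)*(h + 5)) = h - 4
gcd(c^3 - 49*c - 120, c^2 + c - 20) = c + 5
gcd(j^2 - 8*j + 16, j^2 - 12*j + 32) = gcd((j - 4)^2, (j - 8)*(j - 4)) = j - 4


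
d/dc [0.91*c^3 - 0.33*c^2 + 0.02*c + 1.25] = 2.73*c^2 - 0.66*c + 0.02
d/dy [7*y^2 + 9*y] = 14*y + 9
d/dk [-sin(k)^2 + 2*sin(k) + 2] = 2*(1 - sin(k))*cos(k)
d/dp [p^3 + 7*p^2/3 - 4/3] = p*(9*p + 14)/3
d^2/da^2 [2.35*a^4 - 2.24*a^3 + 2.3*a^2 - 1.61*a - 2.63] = 28.2*a^2 - 13.44*a + 4.6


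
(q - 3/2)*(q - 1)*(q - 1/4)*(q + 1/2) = q^4 - 9*q^3/4 + 3*q^2/4 + 11*q/16 - 3/16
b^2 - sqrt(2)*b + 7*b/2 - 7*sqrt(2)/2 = (b + 7/2)*(b - sqrt(2))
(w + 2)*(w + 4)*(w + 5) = w^3 + 11*w^2 + 38*w + 40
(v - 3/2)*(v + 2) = v^2 + v/2 - 3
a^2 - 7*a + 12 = (a - 4)*(a - 3)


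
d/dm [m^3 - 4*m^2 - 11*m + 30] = 3*m^2 - 8*m - 11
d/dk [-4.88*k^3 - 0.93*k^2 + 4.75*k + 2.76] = -14.64*k^2 - 1.86*k + 4.75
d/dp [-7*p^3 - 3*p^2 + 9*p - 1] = -21*p^2 - 6*p + 9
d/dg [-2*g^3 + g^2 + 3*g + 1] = -6*g^2 + 2*g + 3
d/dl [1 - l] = -1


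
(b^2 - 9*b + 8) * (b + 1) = b^3 - 8*b^2 - b + 8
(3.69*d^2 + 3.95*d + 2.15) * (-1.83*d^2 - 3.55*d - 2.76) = -6.7527*d^4 - 20.328*d^3 - 28.1414*d^2 - 18.5345*d - 5.934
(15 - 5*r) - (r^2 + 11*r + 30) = -r^2 - 16*r - 15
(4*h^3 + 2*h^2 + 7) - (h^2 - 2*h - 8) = 4*h^3 + h^2 + 2*h + 15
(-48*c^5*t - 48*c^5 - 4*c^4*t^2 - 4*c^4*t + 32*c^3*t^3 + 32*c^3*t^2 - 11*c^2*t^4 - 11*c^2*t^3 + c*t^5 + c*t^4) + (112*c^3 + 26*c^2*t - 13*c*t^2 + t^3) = -48*c^5*t - 48*c^5 - 4*c^4*t^2 - 4*c^4*t + 32*c^3*t^3 + 32*c^3*t^2 + 112*c^3 - 11*c^2*t^4 - 11*c^2*t^3 + 26*c^2*t + c*t^5 + c*t^4 - 13*c*t^2 + t^3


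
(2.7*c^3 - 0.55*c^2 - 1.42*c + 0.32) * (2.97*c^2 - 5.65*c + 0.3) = 8.019*c^5 - 16.8885*c^4 - 0.2999*c^3 + 8.8084*c^2 - 2.234*c + 0.096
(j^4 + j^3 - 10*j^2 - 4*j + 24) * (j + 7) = j^5 + 8*j^4 - 3*j^3 - 74*j^2 - 4*j + 168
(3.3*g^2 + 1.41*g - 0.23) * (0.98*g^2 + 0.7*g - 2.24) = 3.234*g^4 + 3.6918*g^3 - 6.6304*g^2 - 3.3194*g + 0.5152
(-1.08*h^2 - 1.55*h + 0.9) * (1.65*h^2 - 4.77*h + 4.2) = -1.782*h^4 + 2.5941*h^3 + 4.3425*h^2 - 10.803*h + 3.78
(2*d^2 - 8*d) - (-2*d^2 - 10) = 4*d^2 - 8*d + 10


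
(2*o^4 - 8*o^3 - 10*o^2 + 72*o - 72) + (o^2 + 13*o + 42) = 2*o^4 - 8*o^3 - 9*o^2 + 85*o - 30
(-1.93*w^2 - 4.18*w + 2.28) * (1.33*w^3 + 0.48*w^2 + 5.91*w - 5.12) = -2.5669*w^5 - 6.4858*w^4 - 10.3803*w^3 - 13.7278*w^2 + 34.8764*w - 11.6736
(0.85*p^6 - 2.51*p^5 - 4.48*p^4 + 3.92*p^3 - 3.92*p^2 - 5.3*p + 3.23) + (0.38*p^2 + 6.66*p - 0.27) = 0.85*p^6 - 2.51*p^5 - 4.48*p^4 + 3.92*p^3 - 3.54*p^2 + 1.36*p + 2.96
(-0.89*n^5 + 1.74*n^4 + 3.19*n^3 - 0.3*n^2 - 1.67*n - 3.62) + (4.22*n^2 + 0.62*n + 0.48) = -0.89*n^5 + 1.74*n^4 + 3.19*n^3 + 3.92*n^2 - 1.05*n - 3.14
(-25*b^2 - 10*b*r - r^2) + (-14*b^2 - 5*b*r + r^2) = -39*b^2 - 15*b*r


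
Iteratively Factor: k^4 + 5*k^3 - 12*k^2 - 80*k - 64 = (k + 4)*(k^3 + k^2 - 16*k - 16) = (k - 4)*(k + 4)*(k^2 + 5*k + 4) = (k - 4)*(k + 1)*(k + 4)*(k + 4)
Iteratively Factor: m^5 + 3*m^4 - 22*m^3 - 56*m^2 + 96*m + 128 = (m + 4)*(m^4 - m^3 - 18*m^2 + 16*m + 32) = (m - 4)*(m + 4)*(m^3 + 3*m^2 - 6*m - 8) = (m - 4)*(m - 2)*(m + 4)*(m^2 + 5*m + 4) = (m - 4)*(m - 2)*(m + 4)^2*(m + 1)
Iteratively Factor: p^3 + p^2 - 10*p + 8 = (p - 2)*(p^2 + 3*p - 4) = (p - 2)*(p - 1)*(p + 4)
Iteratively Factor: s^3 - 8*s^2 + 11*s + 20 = (s - 4)*(s^2 - 4*s - 5) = (s - 4)*(s + 1)*(s - 5)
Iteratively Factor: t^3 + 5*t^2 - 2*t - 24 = (t + 4)*(t^2 + t - 6) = (t - 2)*(t + 4)*(t + 3)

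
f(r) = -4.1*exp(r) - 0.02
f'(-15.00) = 0.00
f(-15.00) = -0.02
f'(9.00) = -33222.64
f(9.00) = -33222.66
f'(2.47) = -48.47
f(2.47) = -48.49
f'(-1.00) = -1.51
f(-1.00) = -1.53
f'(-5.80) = -0.01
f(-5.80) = -0.03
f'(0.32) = -5.65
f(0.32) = -5.67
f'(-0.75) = -1.94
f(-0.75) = -1.96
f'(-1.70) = -0.75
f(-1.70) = -0.77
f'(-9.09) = -0.00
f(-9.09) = -0.02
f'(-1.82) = -0.66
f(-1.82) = -0.68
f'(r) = -4.1*exp(r)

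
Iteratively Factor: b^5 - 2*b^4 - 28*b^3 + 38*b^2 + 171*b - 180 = (b - 1)*(b^4 - b^3 - 29*b^2 + 9*b + 180) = (b - 1)*(b + 3)*(b^3 - 4*b^2 - 17*b + 60) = (b - 3)*(b - 1)*(b + 3)*(b^2 - b - 20) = (b - 5)*(b - 3)*(b - 1)*(b + 3)*(b + 4)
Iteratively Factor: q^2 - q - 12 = (q + 3)*(q - 4)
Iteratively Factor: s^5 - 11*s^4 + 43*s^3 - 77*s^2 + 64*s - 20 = (s - 5)*(s^4 - 6*s^3 + 13*s^2 - 12*s + 4) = (s - 5)*(s - 1)*(s^3 - 5*s^2 + 8*s - 4) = (s - 5)*(s - 2)*(s - 1)*(s^2 - 3*s + 2) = (s - 5)*(s - 2)^2*(s - 1)*(s - 1)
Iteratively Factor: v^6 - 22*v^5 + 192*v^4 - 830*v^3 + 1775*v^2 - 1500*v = (v - 5)*(v^5 - 17*v^4 + 107*v^3 - 295*v^2 + 300*v) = (v - 5)*(v - 3)*(v^4 - 14*v^3 + 65*v^2 - 100*v) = (v - 5)*(v - 4)*(v - 3)*(v^3 - 10*v^2 + 25*v) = (v - 5)^2*(v - 4)*(v - 3)*(v^2 - 5*v) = v*(v - 5)^2*(v - 4)*(v - 3)*(v - 5)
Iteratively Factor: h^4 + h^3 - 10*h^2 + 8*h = (h + 4)*(h^3 - 3*h^2 + 2*h) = h*(h + 4)*(h^2 - 3*h + 2) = h*(h - 1)*(h + 4)*(h - 2)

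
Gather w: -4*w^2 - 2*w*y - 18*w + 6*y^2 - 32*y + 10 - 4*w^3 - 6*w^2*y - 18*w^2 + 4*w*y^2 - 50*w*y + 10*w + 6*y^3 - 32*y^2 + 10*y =-4*w^3 + w^2*(-6*y - 22) + w*(4*y^2 - 52*y - 8) + 6*y^3 - 26*y^2 - 22*y + 10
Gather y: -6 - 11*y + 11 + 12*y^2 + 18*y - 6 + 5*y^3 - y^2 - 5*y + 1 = 5*y^3 + 11*y^2 + 2*y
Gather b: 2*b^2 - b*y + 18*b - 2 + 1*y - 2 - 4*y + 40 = 2*b^2 + b*(18 - y) - 3*y + 36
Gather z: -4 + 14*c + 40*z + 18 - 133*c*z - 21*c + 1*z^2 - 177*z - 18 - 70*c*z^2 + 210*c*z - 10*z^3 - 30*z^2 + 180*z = -7*c - 10*z^3 + z^2*(-70*c - 29) + z*(77*c + 43) - 4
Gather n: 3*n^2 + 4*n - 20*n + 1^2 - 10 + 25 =3*n^2 - 16*n + 16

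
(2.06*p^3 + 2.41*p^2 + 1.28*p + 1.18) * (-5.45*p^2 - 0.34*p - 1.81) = -11.227*p^5 - 13.8349*p^4 - 11.524*p^3 - 11.2283*p^2 - 2.718*p - 2.1358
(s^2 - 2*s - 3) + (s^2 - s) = 2*s^2 - 3*s - 3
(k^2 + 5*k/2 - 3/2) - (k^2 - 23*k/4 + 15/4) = 33*k/4 - 21/4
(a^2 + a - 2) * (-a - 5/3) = -a^3 - 8*a^2/3 + a/3 + 10/3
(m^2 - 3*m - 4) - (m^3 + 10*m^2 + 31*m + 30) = -m^3 - 9*m^2 - 34*m - 34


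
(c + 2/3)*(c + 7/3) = c^2 + 3*c + 14/9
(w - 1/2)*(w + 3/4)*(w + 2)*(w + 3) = w^4 + 21*w^3/4 + 55*w^2/8 - 3*w/8 - 9/4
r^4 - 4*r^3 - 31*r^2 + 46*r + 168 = (r - 7)*(r - 3)*(r + 2)*(r + 4)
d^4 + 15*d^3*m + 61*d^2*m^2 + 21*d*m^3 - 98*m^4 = (d - m)*(d + 2*m)*(d + 7*m)^2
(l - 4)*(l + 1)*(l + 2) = l^3 - l^2 - 10*l - 8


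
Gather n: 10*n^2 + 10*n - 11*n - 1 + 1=10*n^2 - n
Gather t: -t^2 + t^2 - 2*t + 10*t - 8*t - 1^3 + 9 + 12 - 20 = 0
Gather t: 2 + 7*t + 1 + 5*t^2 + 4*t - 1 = 5*t^2 + 11*t + 2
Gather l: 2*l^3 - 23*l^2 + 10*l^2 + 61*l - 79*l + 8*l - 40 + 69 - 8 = 2*l^3 - 13*l^2 - 10*l + 21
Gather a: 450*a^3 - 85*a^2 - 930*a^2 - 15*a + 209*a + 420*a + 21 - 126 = 450*a^3 - 1015*a^2 + 614*a - 105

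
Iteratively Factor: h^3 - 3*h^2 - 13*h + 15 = (h - 1)*(h^2 - 2*h - 15) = (h - 5)*(h - 1)*(h + 3)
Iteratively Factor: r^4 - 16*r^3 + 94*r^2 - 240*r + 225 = (r - 5)*(r^3 - 11*r^2 + 39*r - 45) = (r - 5)*(r - 3)*(r^2 - 8*r + 15) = (r - 5)^2*(r - 3)*(r - 3)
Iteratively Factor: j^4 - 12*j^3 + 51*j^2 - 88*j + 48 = (j - 4)*(j^3 - 8*j^2 + 19*j - 12) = (j - 4)*(j - 1)*(j^2 - 7*j + 12) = (j - 4)*(j - 3)*(j - 1)*(j - 4)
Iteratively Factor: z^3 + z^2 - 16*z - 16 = (z + 4)*(z^2 - 3*z - 4) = (z - 4)*(z + 4)*(z + 1)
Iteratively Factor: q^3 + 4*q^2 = (q + 4)*(q^2) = q*(q + 4)*(q)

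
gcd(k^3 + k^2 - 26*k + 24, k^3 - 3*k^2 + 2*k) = k - 1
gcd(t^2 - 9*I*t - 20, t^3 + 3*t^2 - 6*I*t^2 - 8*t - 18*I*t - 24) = t - 4*I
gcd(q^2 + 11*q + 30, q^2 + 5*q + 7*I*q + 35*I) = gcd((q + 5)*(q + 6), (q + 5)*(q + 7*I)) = q + 5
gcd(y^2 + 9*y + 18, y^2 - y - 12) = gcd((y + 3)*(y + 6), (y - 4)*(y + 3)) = y + 3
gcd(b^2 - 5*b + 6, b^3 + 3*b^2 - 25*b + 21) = b - 3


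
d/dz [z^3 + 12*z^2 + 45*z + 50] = 3*z^2 + 24*z + 45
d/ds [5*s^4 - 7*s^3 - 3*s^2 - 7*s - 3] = 20*s^3 - 21*s^2 - 6*s - 7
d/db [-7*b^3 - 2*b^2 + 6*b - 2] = -21*b^2 - 4*b + 6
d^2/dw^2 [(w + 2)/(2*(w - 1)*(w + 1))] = (w^3 + 6*w^2 + 3*w + 2)/(w^6 - 3*w^4 + 3*w^2 - 1)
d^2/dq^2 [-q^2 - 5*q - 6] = -2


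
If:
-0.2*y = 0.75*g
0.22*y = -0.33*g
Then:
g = 0.00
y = 0.00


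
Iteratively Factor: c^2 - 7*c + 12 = (c - 4)*(c - 3)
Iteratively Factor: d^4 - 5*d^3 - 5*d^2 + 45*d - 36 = (d - 1)*(d^3 - 4*d^2 - 9*d + 36) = (d - 4)*(d - 1)*(d^2 - 9) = (d - 4)*(d - 1)*(d + 3)*(d - 3)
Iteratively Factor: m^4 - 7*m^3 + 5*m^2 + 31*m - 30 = (m - 5)*(m^3 - 2*m^2 - 5*m + 6) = (m - 5)*(m - 1)*(m^2 - m - 6) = (m - 5)*(m - 1)*(m + 2)*(m - 3)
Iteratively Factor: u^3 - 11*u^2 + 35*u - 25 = (u - 1)*(u^2 - 10*u + 25) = (u - 5)*(u - 1)*(u - 5)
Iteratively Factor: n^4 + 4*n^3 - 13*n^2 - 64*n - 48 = (n + 4)*(n^3 - 13*n - 12) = (n + 1)*(n + 4)*(n^2 - n - 12) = (n + 1)*(n + 3)*(n + 4)*(n - 4)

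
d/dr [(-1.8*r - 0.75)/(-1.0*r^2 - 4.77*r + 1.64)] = (1.8*r^2 + 8.586*r - (1.8*r + 0.75)*(2.0*r + 4.77) - 2.952)/(1.0*r^2 + 4.77*r - 1.64)^2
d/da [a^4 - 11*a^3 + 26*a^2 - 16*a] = 4*a^3 - 33*a^2 + 52*a - 16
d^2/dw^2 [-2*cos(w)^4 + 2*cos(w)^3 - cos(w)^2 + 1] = 32*sin(w)^4 - 44*sin(w)^2 - 3*cos(w)/2 - 9*cos(3*w)/2 + 10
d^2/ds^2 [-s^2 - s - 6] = -2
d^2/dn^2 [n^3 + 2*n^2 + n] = 6*n + 4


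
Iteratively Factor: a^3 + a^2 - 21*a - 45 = (a + 3)*(a^2 - 2*a - 15) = (a + 3)^2*(a - 5)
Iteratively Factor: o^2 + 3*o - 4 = (o - 1)*(o + 4)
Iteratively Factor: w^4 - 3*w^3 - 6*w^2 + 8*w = (w - 4)*(w^3 + w^2 - 2*w) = (w - 4)*(w + 2)*(w^2 - w) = w*(w - 4)*(w + 2)*(w - 1)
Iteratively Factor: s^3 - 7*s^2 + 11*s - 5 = (s - 5)*(s^2 - 2*s + 1) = (s - 5)*(s - 1)*(s - 1)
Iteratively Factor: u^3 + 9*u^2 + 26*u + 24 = (u + 2)*(u^2 + 7*u + 12) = (u + 2)*(u + 4)*(u + 3)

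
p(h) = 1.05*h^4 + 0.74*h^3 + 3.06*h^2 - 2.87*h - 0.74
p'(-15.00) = -13770.17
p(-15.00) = 51389.56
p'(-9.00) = -2939.93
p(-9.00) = 6622.54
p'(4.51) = 455.17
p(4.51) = 550.85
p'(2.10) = 58.67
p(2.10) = 34.00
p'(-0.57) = -6.41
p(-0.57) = 1.86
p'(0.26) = -1.05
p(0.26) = -1.26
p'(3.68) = 259.03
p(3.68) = 259.58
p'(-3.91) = -243.92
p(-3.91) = 258.44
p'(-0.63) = -6.89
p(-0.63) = 2.26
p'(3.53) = 231.14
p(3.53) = 222.85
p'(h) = 4.2*h^3 + 2.22*h^2 + 6.12*h - 2.87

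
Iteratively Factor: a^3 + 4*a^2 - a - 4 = (a + 4)*(a^2 - 1) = (a + 1)*(a + 4)*(a - 1)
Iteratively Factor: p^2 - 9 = (p + 3)*(p - 3)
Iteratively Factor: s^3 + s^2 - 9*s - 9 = (s - 3)*(s^2 + 4*s + 3) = (s - 3)*(s + 1)*(s + 3)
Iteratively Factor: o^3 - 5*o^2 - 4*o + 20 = (o + 2)*(o^2 - 7*o + 10) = (o - 2)*(o + 2)*(o - 5)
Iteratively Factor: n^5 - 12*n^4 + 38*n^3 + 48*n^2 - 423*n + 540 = (n - 3)*(n^4 - 9*n^3 + 11*n^2 + 81*n - 180) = (n - 3)*(n + 3)*(n^3 - 12*n^2 + 47*n - 60) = (n - 3)^2*(n + 3)*(n^2 - 9*n + 20) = (n - 5)*(n - 3)^2*(n + 3)*(n - 4)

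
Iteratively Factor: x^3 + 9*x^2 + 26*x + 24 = (x + 3)*(x^2 + 6*x + 8) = (x + 2)*(x + 3)*(x + 4)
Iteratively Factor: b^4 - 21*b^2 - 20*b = (b - 5)*(b^3 + 5*b^2 + 4*b) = b*(b - 5)*(b^2 + 5*b + 4) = b*(b - 5)*(b + 4)*(b + 1)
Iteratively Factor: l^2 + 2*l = (l)*(l + 2)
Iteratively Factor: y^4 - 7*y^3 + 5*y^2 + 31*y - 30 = (y + 2)*(y^3 - 9*y^2 + 23*y - 15) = (y - 3)*(y + 2)*(y^2 - 6*y + 5) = (y - 5)*(y - 3)*(y + 2)*(y - 1)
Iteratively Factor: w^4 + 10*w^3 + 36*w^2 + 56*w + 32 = (w + 2)*(w^3 + 8*w^2 + 20*w + 16) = (w + 2)^2*(w^2 + 6*w + 8) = (w + 2)^2*(w + 4)*(w + 2)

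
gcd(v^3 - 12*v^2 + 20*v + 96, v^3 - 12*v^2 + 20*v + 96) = v^3 - 12*v^2 + 20*v + 96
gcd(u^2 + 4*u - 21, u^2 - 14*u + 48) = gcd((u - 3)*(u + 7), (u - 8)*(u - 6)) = 1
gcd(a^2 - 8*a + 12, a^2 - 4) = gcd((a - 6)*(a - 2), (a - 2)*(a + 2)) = a - 2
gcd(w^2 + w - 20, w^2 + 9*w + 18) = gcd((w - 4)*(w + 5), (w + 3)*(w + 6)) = 1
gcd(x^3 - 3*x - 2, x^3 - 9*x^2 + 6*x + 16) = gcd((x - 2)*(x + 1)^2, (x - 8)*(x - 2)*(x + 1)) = x^2 - x - 2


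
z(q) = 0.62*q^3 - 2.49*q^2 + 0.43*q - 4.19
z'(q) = 1.86*q^2 - 4.98*q + 0.43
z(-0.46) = -4.98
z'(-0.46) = 3.11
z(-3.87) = -79.08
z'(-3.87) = 47.56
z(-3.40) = -58.80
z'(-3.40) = 38.86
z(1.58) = -7.28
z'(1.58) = -2.80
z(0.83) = -5.19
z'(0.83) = -2.42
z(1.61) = -7.36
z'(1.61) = -2.77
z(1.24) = -6.30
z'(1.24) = -2.89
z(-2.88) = -40.89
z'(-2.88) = 30.20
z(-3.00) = -44.63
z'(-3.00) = 32.11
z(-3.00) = -44.63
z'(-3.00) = 32.11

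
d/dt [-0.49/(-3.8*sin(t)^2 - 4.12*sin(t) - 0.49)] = -(3.724*sin(t) + 2.0188)*cos(t)/(3.8*sin(t)^2 + 4.12*sin(t) + 0.49)^2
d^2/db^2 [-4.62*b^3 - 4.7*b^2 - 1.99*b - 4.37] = -27.72*b - 9.4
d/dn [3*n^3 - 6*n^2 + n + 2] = 9*n^2 - 12*n + 1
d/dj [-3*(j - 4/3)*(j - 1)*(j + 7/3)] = 37/3 - 9*j^2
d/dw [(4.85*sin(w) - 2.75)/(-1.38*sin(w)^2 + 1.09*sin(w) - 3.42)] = (6.693*sin(w)^2 - 7.59*sin(w) - 13.5895)*cos(w)/(1.9044*sin(w)^4 - 3.0084*sin(w)^3 + 10.6273*sin(w)^2 - 7.4556*sin(w) + 11.6964)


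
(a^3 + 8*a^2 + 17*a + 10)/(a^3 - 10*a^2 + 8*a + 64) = (a^2 + 6*a + 5)/(a^2 - 12*a + 32)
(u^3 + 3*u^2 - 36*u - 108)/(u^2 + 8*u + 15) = (u^2 - 36)/(u + 5)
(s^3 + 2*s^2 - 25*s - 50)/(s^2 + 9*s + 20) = (s^2 - 3*s - 10)/(s + 4)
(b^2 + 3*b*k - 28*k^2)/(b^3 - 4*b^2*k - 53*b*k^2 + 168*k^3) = (b - 4*k)/(b^2 - 11*b*k + 24*k^2)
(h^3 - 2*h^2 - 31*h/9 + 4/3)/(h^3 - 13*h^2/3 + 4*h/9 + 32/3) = (3*h - 1)/(3*h - 8)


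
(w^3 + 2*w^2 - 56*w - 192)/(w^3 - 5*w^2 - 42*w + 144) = (w + 4)/(w - 3)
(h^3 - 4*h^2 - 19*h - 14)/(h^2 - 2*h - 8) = (h^2 - 6*h - 7)/(h - 4)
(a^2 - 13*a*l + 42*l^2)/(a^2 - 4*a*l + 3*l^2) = (a^2 - 13*a*l + 42*l^2)/(a^2 - 4*a*l + 3*l^2)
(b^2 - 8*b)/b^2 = (b - 8)/b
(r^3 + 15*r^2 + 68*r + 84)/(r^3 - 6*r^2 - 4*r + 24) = (r^2 + 13*r + 42)/(r^2 - 8*r + 12)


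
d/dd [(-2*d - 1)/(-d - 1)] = (d + 1)^(-2)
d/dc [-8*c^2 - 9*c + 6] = -16*c - 9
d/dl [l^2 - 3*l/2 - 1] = 2*l - 3/2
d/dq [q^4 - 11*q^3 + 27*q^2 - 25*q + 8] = 4*q^3 - 33*q^2 + 54*q - 25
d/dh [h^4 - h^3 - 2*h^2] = h*(4*h^2 - 3*h - 4)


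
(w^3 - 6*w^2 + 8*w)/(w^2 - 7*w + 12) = w*(w - 2)/(w - 3)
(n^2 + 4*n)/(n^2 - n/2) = 2*(n + 4)/(2*n - 1)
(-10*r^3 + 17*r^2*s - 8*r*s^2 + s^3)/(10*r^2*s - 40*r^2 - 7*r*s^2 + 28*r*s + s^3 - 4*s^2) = (-r + s)/(s - 4)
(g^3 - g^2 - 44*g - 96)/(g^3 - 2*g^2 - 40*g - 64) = (g + 3)/(g + 2)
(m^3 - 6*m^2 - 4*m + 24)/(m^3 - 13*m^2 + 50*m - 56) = (m^2 - 4*m - 12)/(m^2 - 11*m + 28)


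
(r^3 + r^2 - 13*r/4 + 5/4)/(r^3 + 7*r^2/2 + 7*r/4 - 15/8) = 2*(r - 1)/(2*r + 3)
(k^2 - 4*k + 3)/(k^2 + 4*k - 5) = (k - 3)/(k + 5)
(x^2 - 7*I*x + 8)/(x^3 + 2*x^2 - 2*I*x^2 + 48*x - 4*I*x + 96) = (x + I)/(x^2 + x*(2 + 6*I) + 12*I)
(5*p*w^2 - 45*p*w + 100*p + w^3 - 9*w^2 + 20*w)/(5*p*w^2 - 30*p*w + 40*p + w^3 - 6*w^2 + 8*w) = (w - 5)/(w - 2)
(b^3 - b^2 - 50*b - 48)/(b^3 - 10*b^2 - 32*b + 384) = (b + 1)/(b - 8)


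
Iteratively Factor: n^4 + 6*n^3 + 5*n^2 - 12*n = (n - 1)*(n^3 + 7*n^2 + 12*n) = (n - 1)*(n + 4)*(n^2 + 3*n) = (n - 1)*(n + 3)*(n + 4)*(n)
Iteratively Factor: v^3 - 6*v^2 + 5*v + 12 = (v - 3)*(v^2 - 3*v - 4) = (v - 4)*(v - 3)*(v + 1)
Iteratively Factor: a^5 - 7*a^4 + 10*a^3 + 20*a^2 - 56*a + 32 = (a - 4)*(a^4 - 3*a^3 - 2*a^2 + 12*a - 8) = (a - 4)*(a - 2)*(a^3 - a^2 - 4*a + 4) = (a - 4)*(a - 2)*(a - 1)*(a^2 - 4) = (a - 4)*(a - 2)^2*(a - 1)*(a + 2)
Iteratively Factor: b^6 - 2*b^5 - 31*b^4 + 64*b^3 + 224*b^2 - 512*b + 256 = (b - 4)*(b^5 + 2*b^4 - 23*b^3 - 28*b^2 + 112*b - 64) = (b - 4)*(b + 4)*(b^4 - 2*b^3 - 15*b^2 + 32*b - 16) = (b - 4)*(b + 4)^2*(b^3 - 6*b^2 + 9*b - 4) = (b - 4)*(b - 1)*(b + 4)^2*(b^2 - 5*b + 4) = (b - 4)*(b - 1)^2*(b + 4)^2*(b - 4)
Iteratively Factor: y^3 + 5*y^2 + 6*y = (y + 2)*(y^2 + 3*y) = (y + 2)*(y + 3)*(y)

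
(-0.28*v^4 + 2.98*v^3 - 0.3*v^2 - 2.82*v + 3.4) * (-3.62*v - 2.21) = 1.0136*v^5 - 10.1688*v^4 - 5.4998*v^3 + 10.8714*v^2 - 6.0758*v - 7.514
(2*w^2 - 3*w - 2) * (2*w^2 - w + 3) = 4*w^4 - 8*w^3 + 5*w^2 - 7*w - 6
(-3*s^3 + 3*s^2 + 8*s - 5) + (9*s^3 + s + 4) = 6*s^3 + 3*s^2 + 9*s - 1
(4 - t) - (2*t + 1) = 3 - 3*t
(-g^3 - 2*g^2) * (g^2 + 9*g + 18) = -g^5 - 11*g^4 - 36*g^3 - 36*g^2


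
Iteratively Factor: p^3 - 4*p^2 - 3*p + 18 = (p - 3)*(p^2 - p - 6) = (p - 3)*(p + 2)*(p - 3)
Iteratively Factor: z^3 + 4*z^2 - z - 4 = (z + 4)*(z^2 - 1) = (z + 1)*(z + 4)*(z - 1)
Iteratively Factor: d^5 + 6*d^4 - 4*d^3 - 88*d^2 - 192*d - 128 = (d - 4)*(d^4 + 10*d^3 + 36*d^2 + 56*d + 32) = (d - 4)*(d + 2)*(d^3 + 8*d^2 + 20*d + 16) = (d - 4)*(d + 2)*(d + 4)*(d^2 + 4*d + 4) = (d - 4)*(d + 2)^2*(d + 4)*(d + 2)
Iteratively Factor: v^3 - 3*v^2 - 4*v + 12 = (v - 2)*(v^2 - v - 6) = (v - 3)*(v - 2)*(v + 2)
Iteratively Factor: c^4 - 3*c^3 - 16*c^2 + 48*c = (c - 4)*(c^3 + c^2 - 12*c) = (c - 4)*(c + 4)*(c^2 - 3*c) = (c - 4)*(c - 3)*(c + 4)*(c)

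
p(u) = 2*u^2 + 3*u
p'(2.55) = 13.20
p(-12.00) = 252.00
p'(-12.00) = -45.00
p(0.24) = 0.84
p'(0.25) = 4.00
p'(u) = 4*u + 3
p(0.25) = 0.88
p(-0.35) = -0.80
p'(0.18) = 3.72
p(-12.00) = 252.00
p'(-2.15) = -5.60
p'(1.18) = 7.72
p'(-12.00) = -45.00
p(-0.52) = -1.02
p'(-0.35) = 1.60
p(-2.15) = 2.80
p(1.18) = 6.32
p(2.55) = 20.66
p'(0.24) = 3.96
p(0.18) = 0.60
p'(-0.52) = 0.92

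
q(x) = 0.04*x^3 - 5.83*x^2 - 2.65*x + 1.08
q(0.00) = 1.08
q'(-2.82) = 31.19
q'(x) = 0.12*x^2 - 11.66*x - 2.65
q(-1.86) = -14.42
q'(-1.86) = 19.45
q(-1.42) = -7.03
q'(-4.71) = 54.93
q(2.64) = -45.81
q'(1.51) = -19.98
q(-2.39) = -26.43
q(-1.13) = -3.43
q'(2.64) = -32.60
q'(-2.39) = 25.90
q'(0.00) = -2.65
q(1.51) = -16.08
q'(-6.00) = 71.63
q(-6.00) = -201.54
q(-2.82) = -38.71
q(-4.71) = -119.95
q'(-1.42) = 14.15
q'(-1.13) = 10.68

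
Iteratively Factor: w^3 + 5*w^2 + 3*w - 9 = (w + 3)*(w^2 + 2*w - 3) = (w - 1)*(w + 3)*(w + 3)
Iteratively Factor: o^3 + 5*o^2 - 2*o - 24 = (o + 3)*(o^2 + 2*o - 8) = (o - 2)*(o + 3)*(o + 4)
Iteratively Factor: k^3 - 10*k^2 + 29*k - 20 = (k - 5)*(k^2 - 5*k + 4) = (k - 5)*(k - 1)*(k - 4)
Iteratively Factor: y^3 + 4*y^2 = (y + 4)*(y^2) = y*(y + 4)*(y)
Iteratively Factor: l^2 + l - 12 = (l - 3)*(l + 4)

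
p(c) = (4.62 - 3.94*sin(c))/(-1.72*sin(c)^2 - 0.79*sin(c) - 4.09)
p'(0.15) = 1.21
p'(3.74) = -0.41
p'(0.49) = 0.97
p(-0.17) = -1.32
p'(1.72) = -0.10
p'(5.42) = 0.12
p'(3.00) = -1.21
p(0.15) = -0.95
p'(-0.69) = 0.29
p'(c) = (4.62 - 3.94*sin(c))*(3.44*sin(c)*cos(c) + 0.79*cos(c))/(-1.72*sin(c)^2 - 0.79*sin(c) - 4.09)^2 - 3.94*cos(c)/(-1.72*sin(c)^2 - 0.79*sin(c) - 4.09)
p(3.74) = -1.63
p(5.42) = -1.70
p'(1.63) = -0.04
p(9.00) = -0.64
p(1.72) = -0.11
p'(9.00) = -1.03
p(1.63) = -0.10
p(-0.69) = -1.66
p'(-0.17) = 1.04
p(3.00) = -0.96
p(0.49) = -0.57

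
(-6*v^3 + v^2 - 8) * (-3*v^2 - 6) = 18*v^5 - 3*v^4 + 36*v^3 + 18*v^2 + 48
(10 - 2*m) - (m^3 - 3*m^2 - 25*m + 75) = -m^3 + 3*m^2 + 23*m - 65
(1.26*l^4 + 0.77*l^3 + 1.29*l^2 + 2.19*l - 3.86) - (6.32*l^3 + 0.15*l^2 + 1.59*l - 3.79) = 1.26*l^4 - 5.55*l^3 + 1.14*l^2 + 0.6*l - 0.0699999999999998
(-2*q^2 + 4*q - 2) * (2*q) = -4*q^3 + 8*q^2 - 4*q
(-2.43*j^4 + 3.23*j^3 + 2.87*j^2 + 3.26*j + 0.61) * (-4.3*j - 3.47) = 10.449*j^5 - 5.4569*j^4 - 23.5491*j^3 - 23.9769*j^2 - 13.9352*j - 2.1167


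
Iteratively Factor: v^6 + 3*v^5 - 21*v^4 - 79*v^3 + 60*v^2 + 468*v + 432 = (v + 3)*(v^5 - 21*v^3 - 16*v^2 + 108*v + 144) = (v + 3)^2*(v^4 - 3*v^3 - 12*v^2 + 20*v + 48) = (v - 3)*(v + 3)^2*(v^3 - 12*v - 16) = (v - 3)*(v + 2)*(v + 3)^2*(v^2 - 2*v - 8) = (v - 4)*(v - 3)*(v + 2)*(v + 3)^2*(v + 2)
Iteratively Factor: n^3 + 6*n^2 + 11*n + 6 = (n + 1)*(n^2 + 5*n + 6) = (n + 1)*(n + 2)*(n + 3)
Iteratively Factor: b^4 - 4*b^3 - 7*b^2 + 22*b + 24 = (b - 3)*(b^3 - b^2 - 10*b - 8) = (b - 3)*(b + 1)*(b^2 - 2*b - 8) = (b - 4)*(b - 3)*(b + 1)*(b + 2)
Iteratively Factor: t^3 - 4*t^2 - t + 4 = (t - 4)*(t^2 - 1) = (t - 4)*(t - 1)*(t + 1)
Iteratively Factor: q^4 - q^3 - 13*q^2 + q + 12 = (q - 1)*(q^3 - 13*q - 12) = (q - 4)*(q - 1)*(q^2 + 4*q + 3) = (q - 4)*(q - 1)*(q + 1)*(q + 3)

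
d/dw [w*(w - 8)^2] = (w - 8)*(3*w - 8)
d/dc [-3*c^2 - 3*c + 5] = -6*c - 3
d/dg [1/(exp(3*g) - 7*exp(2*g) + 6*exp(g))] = (-3*exp(2*g) + 14*exp(g) - 6)*exp(-g)/(exp(2*g) - 7*exp(g) + 6)^2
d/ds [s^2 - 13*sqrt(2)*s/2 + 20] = 2*s - 13*sqrt(2)/2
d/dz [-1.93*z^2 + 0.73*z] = 0.73 - 3.86*z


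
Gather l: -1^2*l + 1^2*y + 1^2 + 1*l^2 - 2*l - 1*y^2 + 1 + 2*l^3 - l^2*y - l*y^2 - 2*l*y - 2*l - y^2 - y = 2*l^3 + l^2*(1 - y) + l*(-y^2 - 2*y - 5) - 2*y^2 + 2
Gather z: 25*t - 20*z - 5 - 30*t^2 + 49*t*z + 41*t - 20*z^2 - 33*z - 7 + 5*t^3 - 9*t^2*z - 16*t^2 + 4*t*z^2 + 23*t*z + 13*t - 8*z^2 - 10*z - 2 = 5*t^3 - 46*t^2 + 79*t + z^2*(4*t - 28) + z*(-9*t^2 + 72*t - 63) - 14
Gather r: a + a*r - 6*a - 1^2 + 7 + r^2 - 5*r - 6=-5*a + r^2 + r*(a - 5)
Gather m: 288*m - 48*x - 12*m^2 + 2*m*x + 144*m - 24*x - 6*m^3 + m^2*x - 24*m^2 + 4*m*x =-6*m^3 + m^2*(x - 36) + m*(6*x + 432) - 72*x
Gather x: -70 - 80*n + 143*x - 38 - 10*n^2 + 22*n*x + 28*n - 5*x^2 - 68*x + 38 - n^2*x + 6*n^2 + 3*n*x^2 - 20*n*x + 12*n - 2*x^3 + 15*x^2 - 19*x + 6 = -4*n^2 - 40*n - 2*x^3 + x^2*(3*n + 10) + x*(-n^2 + 2*n + 56) - 64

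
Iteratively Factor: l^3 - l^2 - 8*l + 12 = (l - 2)*(l^2 + l - 6) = (l - 2)^2*(l + 3)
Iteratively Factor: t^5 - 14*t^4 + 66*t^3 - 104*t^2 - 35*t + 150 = (t - 2)*(t^4 - 12*t^3 + 42*t^2 - 20*t - 75) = (t - 2)*(t + 1)*(t^3 - 13*t^2 + 55*t - 75) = (t - 5)*(t - 2)*(t + 1)*(t^2 - 8*t + 15) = (t - 5)*(t - 3)*(t - 2)*(t + 1)*(t - 5)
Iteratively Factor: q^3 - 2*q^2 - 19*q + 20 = (q + 4)*(q^2 - 6*q + 5) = (q - 5)*(q + 4)*(q - 1)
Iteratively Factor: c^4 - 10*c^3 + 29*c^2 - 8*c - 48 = (c - 4)*(c^3 - 6*c^2 + 5*c + 12) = (c - 4)*(c - 3)*(c^2 - 3*c - 4) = (c - 4)*(c - 3)*(c + 1)*(c - 4)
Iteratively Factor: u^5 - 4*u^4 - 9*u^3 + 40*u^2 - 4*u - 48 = (u - 2)*(u^4 - 2*u^3 - 13*u^2 + 14*u + 24) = (u - 2)*(u + 3)*(u^3 - 5*u^2 + 2*u + 8) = (u - 2)^2*(u + 3)*(u^2 - 3*u - 4) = (u - 2)^2*(u + 1)*(u + 3)*(u - 4)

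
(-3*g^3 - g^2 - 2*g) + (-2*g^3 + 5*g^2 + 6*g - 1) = -5*g^3 + 4*g^2 + 4*g - 1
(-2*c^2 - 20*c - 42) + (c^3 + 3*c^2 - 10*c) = c^3 + c^2 - 30*c - 42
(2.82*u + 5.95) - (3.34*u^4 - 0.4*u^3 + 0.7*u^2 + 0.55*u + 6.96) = -3.34*u^4 + 0.4*u^3 - 0.7*u^2 + 2.27*u - 1.01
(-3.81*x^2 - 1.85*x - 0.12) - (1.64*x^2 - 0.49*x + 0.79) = -5.45*x^2 - 1.36*x - 0.91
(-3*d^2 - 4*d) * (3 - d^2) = 3*d^4 + 4*d^3 - 9*d^2 - 12*d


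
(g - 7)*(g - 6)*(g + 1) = g^3 - 12*g^2 + 29*g + 42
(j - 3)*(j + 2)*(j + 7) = j^3 + 6*j^2 - 13*j - 42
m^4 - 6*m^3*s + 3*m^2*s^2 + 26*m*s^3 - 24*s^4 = (m - 4*s)*(m - 3*s)*(m - s)*(m + 2*s)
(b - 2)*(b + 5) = b^2 + 3*b - 10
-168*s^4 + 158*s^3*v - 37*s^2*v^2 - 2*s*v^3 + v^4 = (-4*s + v)*(-3*s + v)*(-2*s + v)*(7*s + v)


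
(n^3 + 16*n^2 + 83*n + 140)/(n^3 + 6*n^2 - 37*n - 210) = (n + 4)/(n - 6)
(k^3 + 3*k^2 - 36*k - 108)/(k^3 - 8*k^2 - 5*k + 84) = (k^2 - 36)/(k^2 - 11*k + 28)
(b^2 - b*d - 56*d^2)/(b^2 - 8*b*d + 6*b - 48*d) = (b + 7*d)/(b + 6)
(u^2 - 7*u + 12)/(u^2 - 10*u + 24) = (u - 3)/(u - 6)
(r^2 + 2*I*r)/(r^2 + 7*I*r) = (r + 2*I)/(r + 7*I)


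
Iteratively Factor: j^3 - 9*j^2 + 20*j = (j - 5)*(j^2 - 4*j) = (j - 5)*(j - 4)*(j)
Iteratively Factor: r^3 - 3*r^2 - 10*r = (r - 5)*(r^2 + 2*r) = (r - 5)*(r + 2)*(r)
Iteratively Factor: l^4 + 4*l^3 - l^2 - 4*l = (l + 4)*(l^3 - l) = l*(l + 4)*(l^2 - 1) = l*(l - 1)*(l + 4)*(l + 1)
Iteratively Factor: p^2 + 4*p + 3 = (p + 1)*(p + 3)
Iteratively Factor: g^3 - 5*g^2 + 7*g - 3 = (g - 3)*(g^2 - 2*g + 1) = (g - 3)*(g - 1)*(g - 1)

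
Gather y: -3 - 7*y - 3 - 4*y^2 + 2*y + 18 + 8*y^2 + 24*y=4*y^2 + 19*y + 12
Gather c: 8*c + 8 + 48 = 8*c + 56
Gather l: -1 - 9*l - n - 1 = -9*l - n - 2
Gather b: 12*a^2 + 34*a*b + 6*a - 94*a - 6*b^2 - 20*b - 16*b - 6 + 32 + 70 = 12*a^2 - 88*a - 6*b^2 + b*(34*a - 36) + 96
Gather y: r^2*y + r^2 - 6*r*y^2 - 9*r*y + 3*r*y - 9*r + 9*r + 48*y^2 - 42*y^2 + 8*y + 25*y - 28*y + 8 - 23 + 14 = r^2 + y^2*(6 - 6*r) + y*(r^2 - 6*r + 5) - 1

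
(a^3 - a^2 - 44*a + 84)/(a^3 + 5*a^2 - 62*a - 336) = (a^2 - 8*a + 12)/(a^2 - 2*a - 48)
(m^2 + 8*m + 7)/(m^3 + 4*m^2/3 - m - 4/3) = 3*(m + 7)/(3*m^2 + m - 4)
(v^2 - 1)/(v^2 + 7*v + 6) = (v - 1)/(v + 6)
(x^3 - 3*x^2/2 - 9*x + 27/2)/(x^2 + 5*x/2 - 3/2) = (2*x^2 - 9*x + 9)/(2*x - 1)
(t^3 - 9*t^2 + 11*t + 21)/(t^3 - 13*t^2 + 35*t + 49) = (t - 3)/(t - 7)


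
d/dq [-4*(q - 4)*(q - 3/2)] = 22 - 8*q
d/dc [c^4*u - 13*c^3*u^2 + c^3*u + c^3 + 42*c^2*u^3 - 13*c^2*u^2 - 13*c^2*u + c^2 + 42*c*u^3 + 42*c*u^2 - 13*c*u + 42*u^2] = 4*c^3*u - 39*c^2*u^2 + 3*c^2*u + 3*c^2 + 84*c*u^3 - 26*c*u^2 - 26*c*u + 2*c + 42*u^3 + 42*u^2 - 13*u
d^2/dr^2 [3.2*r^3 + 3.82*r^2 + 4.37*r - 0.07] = 19.2*r + 7.64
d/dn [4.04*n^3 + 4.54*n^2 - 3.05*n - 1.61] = 12.12*n^2 + 9.08*n - 3.05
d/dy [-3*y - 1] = -3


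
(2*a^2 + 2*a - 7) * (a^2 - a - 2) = 2*a^4 - 13*a^2 + 3*a + 14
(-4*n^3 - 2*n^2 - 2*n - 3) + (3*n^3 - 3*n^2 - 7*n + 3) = -n^3 - 5*n^2 - 9*n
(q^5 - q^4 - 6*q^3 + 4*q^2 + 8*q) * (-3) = -3*q^5 + 3*q^4 + 18*q^3 - 12*q^2 - 24*q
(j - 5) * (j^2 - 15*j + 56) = j^3 - 20*j^2 + 131*j - 280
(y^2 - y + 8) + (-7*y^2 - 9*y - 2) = -6*y^2 - 10*y + 6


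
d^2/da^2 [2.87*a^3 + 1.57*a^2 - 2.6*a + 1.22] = 17.22*a + 3.14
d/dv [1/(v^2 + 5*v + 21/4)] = 16*(-2*v - 5)/(4*v^2 + 20*v + 21)^2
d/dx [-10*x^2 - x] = -20*x - 1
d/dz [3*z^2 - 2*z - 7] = 6*z - 2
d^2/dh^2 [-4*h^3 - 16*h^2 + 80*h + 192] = -24*h - 32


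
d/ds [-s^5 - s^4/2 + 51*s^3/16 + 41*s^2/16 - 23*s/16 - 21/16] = -5*s^4 - 2*s^3 + 153*s^2/16 + 41*s/8 - 23/16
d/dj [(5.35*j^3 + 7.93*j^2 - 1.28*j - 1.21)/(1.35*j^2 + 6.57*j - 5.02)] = (7.2225*j^4 + 70.299*j^3 - 26.7429*j^2 - 76.3502*j + 14.3753)/(1.8225*j^4 + 17.739*j^3 + 29.6109*j^2 - 65.9628*j + 25.2004)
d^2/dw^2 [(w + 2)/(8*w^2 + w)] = 4*(32*w^3 + 192*w^2 + 24*w + 1)/(w^3*(512*w^3 + 192*w^2 + 24*w + 1))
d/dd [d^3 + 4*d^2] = d*(3*d + 8)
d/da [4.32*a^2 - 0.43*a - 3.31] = 8.64*a - 0.43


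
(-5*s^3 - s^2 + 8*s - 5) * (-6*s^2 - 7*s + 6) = 30*s^5 + 41*s^4 - 71*s^3 - 32*s^2 + 83*s - 30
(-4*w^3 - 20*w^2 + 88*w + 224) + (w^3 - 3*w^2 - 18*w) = -3*w^3 - 23*w^2 + 70*w + 224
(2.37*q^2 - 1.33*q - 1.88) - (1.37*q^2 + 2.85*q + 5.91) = 1.0*q^2 - 4.18*q - 7.79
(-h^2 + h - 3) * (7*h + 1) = -7*h^3 + 6*h^2 - 20*h - 3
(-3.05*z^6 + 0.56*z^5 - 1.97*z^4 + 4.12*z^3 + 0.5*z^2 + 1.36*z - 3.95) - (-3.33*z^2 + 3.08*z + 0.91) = -3.05*z^6 + 0.56*z^5 - 1.97*z^4 + 4.12*z^3 + 3.83*z^2 - 1.72*z - 4.86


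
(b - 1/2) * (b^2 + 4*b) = b^3 + 7*b^2/2 - 2*b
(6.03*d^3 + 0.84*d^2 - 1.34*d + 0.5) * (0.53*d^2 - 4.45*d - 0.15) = 3.1959*d^5 - 26.3883*d^4 - 5.3527*d^3 + 6.102*d^2 - 2.024*d - 0.075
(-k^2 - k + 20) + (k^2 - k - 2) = 18 - 2*k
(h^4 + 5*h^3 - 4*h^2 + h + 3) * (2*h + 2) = 2*h^5 + 12*h^4 + 2*h^3 - 6*h^2 + 8*h + 6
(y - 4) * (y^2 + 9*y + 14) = y^3 + 5*y^2 - 22*y - 56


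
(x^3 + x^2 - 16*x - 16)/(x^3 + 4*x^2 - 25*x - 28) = (x + 4)/(x + 7)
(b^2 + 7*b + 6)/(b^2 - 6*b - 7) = (b + 6)/(b - 7)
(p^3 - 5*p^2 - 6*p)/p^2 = p - 5 - 6/p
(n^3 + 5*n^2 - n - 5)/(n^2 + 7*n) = (n^3 + 5*n^2 - n - 5)/(n*(n + 7))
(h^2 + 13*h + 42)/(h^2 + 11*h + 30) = (h + 7)/(h + 5)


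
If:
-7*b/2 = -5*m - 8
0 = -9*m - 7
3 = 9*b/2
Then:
No Solution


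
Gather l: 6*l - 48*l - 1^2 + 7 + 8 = 14 - 42*l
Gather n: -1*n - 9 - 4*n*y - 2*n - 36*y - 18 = n*(-4*y - 3) - 36*y - 27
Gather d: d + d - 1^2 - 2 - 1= 2*d - 4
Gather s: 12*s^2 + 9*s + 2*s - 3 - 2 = 12*s^2 + 11*s - 5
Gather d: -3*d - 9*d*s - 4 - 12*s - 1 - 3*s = d*(-9*s - 3) - 15*s - 5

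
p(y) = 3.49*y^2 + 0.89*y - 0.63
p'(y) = 6.98*y + 0.89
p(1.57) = 9.37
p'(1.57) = 11.85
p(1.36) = 7.04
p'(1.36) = 10.38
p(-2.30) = 15.79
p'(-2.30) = -15.16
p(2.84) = 30.05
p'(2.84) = 20.71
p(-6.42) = 137.50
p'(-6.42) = -43.92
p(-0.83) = 1.04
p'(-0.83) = -4.90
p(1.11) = 4.66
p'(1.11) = 8.64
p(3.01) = 33.67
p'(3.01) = 21.90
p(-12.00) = 491.25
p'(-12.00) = -82.87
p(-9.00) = 274.05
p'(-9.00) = -61.93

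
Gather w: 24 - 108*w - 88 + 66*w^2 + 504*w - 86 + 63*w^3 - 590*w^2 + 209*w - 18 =63*w^3 - 524*w^2 + 605*w - 168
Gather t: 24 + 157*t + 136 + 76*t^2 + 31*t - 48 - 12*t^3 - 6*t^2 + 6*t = -12*t^3 + 70*t^2 + 194*t + 112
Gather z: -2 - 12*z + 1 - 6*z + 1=-18*z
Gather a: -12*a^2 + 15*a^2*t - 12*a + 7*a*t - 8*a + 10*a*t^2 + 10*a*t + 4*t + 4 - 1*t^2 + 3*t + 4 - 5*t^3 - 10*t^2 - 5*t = a^2*(15*t - 12) + a*(10*t^2 + 17*t - 20) - 5*t^3 - 11*t^2 + 2*t + 8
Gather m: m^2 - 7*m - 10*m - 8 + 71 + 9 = m^2 - 17*m + 72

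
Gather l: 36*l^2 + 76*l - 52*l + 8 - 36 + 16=36*l^2 + 24*l - 12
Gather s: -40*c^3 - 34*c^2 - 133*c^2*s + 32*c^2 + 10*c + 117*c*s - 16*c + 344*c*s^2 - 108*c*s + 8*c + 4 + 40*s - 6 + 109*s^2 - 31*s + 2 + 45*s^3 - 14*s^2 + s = -40*c^3 - 2*c^2 + 2*c + 45*s^3 + s^2*(344*c + 95) + s*(-133*c^2 + 9*c + 10)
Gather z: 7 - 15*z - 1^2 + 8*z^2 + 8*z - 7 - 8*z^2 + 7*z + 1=0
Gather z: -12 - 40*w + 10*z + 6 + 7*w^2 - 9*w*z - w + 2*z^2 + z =7*w^2 - 41*w + 2*z^2 + z*(11 - 9*w) - 6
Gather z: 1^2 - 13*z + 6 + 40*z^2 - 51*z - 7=40*z^2 - 64*z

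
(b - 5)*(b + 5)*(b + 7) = b^3 + 7*b^2 - 25*b - 175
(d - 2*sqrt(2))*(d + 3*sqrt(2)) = d^2 + sqrt(2)*d - 12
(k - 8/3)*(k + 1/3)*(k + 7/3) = k^3 - 19*k/3 - 56/27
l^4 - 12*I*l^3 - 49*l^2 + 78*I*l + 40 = (l - 5*I)*(l - 4*I)*(l - 2*I)*(l - I)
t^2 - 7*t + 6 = (t - 6)*(t - 1)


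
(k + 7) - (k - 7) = 14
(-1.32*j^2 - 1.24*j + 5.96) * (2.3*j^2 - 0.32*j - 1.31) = -3.036*j^4 - 2.4296*j^3 + 15.834*j^2 - 0.2828*j - 7.8076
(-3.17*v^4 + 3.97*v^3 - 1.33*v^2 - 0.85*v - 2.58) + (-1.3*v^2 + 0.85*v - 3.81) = -3.17*v^4 + 3.97*v^3 - 2.63*v^2 - 6.39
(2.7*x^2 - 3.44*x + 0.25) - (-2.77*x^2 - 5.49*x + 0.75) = 5.47*x^2 + 2.05*x - 0.5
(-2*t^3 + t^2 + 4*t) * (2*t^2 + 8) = -4*t^5 + 2*t^4 - 8*t^3 + 8*t^2 + 32*t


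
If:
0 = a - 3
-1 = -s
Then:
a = 3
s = 1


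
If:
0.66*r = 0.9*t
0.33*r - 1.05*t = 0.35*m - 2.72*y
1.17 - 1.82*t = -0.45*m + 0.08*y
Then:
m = 5.5109151047409*y - 0.773980154355017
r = 1.79813571213792*y + 0.615666031873309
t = 1.31863285556781*y + 0.45148842337376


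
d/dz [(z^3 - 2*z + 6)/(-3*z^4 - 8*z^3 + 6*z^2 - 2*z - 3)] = 3*(z^6 - 4*z^4 + 12*z^3 + 49*z^2 - 24*z + 6)/(9*z^8 + 48*z^7 + 28*z^6 - 84*z^5 + 86*z^4 + 24*z^3 - 32*z^2 + 12*z + 9)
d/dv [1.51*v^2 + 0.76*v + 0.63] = 3.02*v + 0.76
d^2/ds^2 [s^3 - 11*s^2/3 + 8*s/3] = 6*s - 22/3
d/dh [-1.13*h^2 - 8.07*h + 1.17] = -2.26*h - 8.07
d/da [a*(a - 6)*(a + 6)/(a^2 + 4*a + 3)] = (a^4 + 8*a^3 + 45*a^2 - 108)/(a^4 + 8*a^3 + 22*a^2 + 24*a + 9)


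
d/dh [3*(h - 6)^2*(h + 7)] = 3*(h - 6)*(3*h + 8)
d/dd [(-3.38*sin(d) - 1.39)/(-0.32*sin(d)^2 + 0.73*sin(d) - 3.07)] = (-1.0816*sin(d)^2 - 0.8896*sin(d) + 11.3913)*cos(d)/(0.1024*sin(d)^4 - 0.4672*sin(d)^3 + 2.4977*sin(d)^2 - 4.4822*sin(d) + 9.4249)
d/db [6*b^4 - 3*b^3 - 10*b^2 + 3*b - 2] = 24*b^3 - 9*b^2 - 20*b + 3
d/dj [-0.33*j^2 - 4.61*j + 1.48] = -0.66*j - 4.61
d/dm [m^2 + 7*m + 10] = 2*m + 7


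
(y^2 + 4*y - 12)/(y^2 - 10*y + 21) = (y^2 + 4*y - 12)/(y^2 - 10*y + 21)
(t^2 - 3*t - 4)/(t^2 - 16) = (t + 1)/(t + 4)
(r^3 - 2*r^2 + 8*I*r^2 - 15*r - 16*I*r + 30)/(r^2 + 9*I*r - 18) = (r^2 + r*(-2 + 5*I) - 10*I)/(r + 6*I)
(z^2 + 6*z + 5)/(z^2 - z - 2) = (z + 5)/(z - 2)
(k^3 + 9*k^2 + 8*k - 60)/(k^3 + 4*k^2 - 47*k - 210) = (k - 2)/(k - 7)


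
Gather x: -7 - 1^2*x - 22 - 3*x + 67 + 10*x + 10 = 6*x + 48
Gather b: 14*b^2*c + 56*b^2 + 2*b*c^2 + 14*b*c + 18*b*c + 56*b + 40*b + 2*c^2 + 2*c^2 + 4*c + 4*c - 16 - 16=b^2*(14*c + 56) + b*(2*c^2 + 32*c + 96) + 4*c^2 + 8*c - 32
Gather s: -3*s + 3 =3 - 3*s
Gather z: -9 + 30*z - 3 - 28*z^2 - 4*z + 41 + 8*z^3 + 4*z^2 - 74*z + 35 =8*z^3 - 24*z^2 - 48*z + 64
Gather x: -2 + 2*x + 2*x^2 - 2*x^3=-2*x^3 + 2*x^2 + 2*x - 2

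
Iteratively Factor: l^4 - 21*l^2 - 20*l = (l - 5)*(l^3 + 5*l^2 + 4*l) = l*(l - 5)*(l^2 + 5*l + 4) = l*(l - 5)*(l + 4)*(l + 1)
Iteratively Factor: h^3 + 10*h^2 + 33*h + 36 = (h + 3)*(h^2 + 7*h + 12) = (h + 3)*(h + 4)*(h + 3)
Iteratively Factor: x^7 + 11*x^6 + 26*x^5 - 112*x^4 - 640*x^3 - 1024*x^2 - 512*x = (x)*(x^6 + 11*x^5 + 26*x^4 - 112*x^3 - 640*x^2 - 1024*x - 512) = x*(x + 2)*(x^5 + 9*x^4 + 8*x^3 - 128*x^2 - 384*x - 256) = x*(x - 4)*(x + 2)*(x^4 + 13*x^3 + 60*x^2 + 112*x + 64) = x*(x - 4)*(x + 2)*(x + 4)*(x^3 + 9*x^2 + 24*x + 16) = x*(x - 4)*(x + 1)*(x + 2)*(x + 4)*(x^2 + 8*x + 16) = x*(x - 4)*(x + 1)*(x + 2)*(x + 4)^2*(x + 4)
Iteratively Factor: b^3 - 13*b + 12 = (b - 1)*(b^2 + b - 12) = (b - 3)*(b - 1)*(b + 4)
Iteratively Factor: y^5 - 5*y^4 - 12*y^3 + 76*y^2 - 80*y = (y + 4)*(y^4 - 9*y^3 + 24*y^2 - 20*y) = y*(y + 4)*(y^3 - 9*y^2 + 24*y - 20) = y*(y - 2)*(y + 4)*(y^2 - 7*y + 10) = y*(y - 2)^2*(y + 4)*(y - 5)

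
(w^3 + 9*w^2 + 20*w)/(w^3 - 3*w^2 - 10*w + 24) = w*(w^2 + 9*w + 20)/(w^3 - 3*w^2 - 10*w + 24)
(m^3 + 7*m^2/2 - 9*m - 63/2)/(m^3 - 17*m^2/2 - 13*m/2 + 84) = (2*m^2 + m - 21)/(2*m^2 - 23*m + 56)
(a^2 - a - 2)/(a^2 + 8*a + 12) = (a^2 - a - 2)/(a^2 + 8*a + 12)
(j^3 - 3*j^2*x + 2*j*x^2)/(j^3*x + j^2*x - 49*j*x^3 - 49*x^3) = j*(j^2 - 3*j*x + 2*x^2)/(x*(j^3 + j^2 - 49*j*x^2 - 49*x^2))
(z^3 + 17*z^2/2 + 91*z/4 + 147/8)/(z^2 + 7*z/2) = z + 5 + 21/(4*z)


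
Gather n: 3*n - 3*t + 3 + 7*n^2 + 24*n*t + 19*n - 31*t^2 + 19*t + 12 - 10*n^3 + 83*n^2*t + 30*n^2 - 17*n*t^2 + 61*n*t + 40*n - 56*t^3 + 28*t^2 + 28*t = -10*n^3 + n^2*(83*t + 37) + n*(-17*t^2 + 85*t + 62) - 56*t^3 - 3*t^2 + 44*t + 15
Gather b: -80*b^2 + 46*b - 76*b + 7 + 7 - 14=-80*b^2 - 30*b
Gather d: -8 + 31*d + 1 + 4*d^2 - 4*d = 4*d^2 + 27*d - 7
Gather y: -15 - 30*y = -30*y - 15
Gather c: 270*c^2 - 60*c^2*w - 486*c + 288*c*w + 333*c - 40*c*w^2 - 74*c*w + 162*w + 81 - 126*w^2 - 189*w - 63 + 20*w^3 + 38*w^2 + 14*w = c^2*(270 - 60*w) + c*(-40*w^2 + 214*w - 153) + 20*w^3 - 88*w^2 - 13*w + 18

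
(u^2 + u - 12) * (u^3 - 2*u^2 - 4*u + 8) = u^5 - u^4 - 18*u^3 + 28*u^2 + 56*u - 96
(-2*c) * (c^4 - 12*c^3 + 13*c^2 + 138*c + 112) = -2*c^5 + 24*c^4 - 26*c^3 - 276*c^2 - 224*c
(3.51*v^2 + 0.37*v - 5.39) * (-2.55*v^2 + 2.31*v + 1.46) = -8.9505*v^4 + 7.1646*v^3 + 19.7238*v^2 - 11.9107*v - 7.8694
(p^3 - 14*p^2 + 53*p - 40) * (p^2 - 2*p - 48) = p^5 - 16*p^4 + 33*p^3 + 526*p^2 - 2464*p + 1920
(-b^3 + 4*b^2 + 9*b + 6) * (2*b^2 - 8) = -2*b^5 + 8*b^4 + 26*b^3 - 20*b^2 - 72*b - 48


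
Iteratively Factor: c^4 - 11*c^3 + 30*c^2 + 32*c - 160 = (c - 4)*(c^3 - 7*c^2 + 2*c + 40) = (c - 4)^2*(c^2 - 3*c - 10) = (c - 5)*(c - 4)^2*(c + 2)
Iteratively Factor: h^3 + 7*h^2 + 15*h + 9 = (h + 3)*(h^2 + 4*h + 3) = (h + 1)*(h + 3)*(h + 3)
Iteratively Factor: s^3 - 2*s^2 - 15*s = (s + 3)*(s^2 - 5*s) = (s - 5)*(s + 3)*(s)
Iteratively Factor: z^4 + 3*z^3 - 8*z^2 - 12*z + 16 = (z - 1)*(z^3 + 4*z^2 - 4*z - 16) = (z - 1)*(z + 2)*(z^2 + 2*z - 8) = (z - 2)*(z - 1)*(z + 2)*(z + 4)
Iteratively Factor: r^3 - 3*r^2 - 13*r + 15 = (r + 3)*(r^2 - 6*r + 5) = (r - 5)*(r + 3)*(r - 1)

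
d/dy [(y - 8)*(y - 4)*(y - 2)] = 3*y^2 - 28*y + 56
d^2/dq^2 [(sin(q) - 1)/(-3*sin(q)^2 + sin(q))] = (9*sin(q)^2 - 33*sin(q) - 9 + 53/sin(q) - 18/sin(q)^2 + 2/sin(q)^3)/(3*sin(q) - 1)^3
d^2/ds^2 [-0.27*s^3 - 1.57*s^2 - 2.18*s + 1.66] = -1.62*s - 3.14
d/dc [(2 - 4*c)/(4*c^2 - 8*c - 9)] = 4*(4*c^2 - 4*c + 13)/(16*c^4 - 64*c^3 - 8*c^2 + 144*c + 81)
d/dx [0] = 0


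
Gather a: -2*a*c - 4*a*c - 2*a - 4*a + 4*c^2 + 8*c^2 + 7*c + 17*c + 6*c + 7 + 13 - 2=a*(-6*c - 6) + 12*c^2 + 30*c + 18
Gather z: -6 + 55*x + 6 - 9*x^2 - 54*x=-9*x^2 + x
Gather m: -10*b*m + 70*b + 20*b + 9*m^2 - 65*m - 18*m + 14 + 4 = 90*b + 9*m^2 + m*(-10*b - 83) + 18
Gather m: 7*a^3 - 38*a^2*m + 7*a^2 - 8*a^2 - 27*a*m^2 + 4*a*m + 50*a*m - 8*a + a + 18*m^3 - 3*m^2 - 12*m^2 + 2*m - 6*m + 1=7*a^3 - a^2 - 7*a + 18*m^3 + m^2*(-27*a - 15) + m*(-38*a^2 + 54*a - 4) + 1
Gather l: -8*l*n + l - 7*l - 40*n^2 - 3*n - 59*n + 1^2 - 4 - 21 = l*(-8*n - 6) - 40*n^2 - 62*n - 24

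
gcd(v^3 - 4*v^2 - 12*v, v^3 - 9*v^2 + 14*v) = v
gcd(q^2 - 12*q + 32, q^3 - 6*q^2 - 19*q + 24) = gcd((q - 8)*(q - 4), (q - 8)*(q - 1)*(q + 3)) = q - 8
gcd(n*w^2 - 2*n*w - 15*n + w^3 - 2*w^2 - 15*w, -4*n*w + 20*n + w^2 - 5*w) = w - 5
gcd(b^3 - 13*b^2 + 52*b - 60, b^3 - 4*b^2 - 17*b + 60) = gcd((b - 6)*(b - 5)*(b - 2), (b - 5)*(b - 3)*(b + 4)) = b - 5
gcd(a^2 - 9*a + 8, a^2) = 1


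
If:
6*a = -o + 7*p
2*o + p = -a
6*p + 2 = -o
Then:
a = -30/53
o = 26/53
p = -22/53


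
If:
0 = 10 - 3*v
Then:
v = 10/3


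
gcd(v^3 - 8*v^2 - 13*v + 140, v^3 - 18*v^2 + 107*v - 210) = v^2 - 12*v + 35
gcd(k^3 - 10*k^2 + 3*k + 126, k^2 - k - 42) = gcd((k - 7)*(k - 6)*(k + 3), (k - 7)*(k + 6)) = k - 7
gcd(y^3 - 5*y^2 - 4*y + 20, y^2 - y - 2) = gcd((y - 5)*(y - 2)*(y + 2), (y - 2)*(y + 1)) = y - 2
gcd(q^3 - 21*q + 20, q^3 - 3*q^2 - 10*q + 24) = q - 4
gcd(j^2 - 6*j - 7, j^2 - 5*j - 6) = j + 1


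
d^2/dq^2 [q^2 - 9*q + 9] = 2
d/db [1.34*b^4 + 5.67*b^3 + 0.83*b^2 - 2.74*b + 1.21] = 5.36*b^3 + 17.01*b^2 + 1.66*b - 2.74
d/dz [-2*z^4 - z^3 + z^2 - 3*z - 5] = -8*z^3 - 3*z^2 + 2*z - 3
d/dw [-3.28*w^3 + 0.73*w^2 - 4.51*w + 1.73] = -9.84*w^2 + 1.46*w - 4.51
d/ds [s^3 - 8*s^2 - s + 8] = 3*s^2 - 16*s - 1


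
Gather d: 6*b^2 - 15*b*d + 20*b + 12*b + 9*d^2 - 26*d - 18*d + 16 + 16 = 6*b^2 + 32*b + 9*d^2 + d*(-15*b - 44) + 32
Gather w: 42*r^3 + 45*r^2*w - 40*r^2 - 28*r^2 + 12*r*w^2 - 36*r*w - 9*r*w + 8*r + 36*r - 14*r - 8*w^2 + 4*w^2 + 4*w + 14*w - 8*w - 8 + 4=42*r^3 - 68*r^2 + 30*r + w^2*(12*r - 4) + w*(45*r^2 - 45*r + 10) - 4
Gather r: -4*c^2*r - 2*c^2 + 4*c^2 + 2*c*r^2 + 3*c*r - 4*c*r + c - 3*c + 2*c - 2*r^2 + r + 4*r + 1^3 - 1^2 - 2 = 2*c^2 + r^2*(2*c - 2) + r*(-4*c^2 - c + 5) - 2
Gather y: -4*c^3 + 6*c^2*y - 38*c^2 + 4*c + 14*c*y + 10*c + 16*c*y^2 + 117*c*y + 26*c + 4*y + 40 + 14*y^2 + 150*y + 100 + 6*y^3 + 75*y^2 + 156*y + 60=-4*c^3 - 38*c^2 + 40*c + 6*y^3 + y^2*(16*c + 89) + y*(6*c^2 + 131*c + 310) + 200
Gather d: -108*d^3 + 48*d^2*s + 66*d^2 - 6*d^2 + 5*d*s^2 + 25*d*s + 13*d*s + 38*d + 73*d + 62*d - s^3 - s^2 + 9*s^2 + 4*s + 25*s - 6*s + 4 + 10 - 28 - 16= -108*d^3 + d^2*(48*s + 60) + d*(5*s^2 + 38*s + 173) - s^3 + 8*s^2 + 23*s - 30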